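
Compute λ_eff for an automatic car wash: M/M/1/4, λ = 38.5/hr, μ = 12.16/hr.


ρ = 3.1661; P_K = (1−ρ)ρ^4/(1−ρ^5) = 0.686313
λ_eff = λ(1 − P_K) = 38.5·(1 − 0.686313) = 38.5·0.313687 = 12.0769 /hr

Final: 12.0769 /hr


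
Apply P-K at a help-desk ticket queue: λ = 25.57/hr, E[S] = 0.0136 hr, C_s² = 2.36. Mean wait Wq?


ρ = λ·E[S] = 25.57·0.0136 = 0.3478
E[S²] = E[S]²(1+C_s²) = 0.0136²·(1+2.36) = 0.0006215
Wq = λ·E[S²]/(2(1−ρ)) = 25.57·0.0006215/(2·0.6522) = 0.01218 hr

Final: 0.01218 hr


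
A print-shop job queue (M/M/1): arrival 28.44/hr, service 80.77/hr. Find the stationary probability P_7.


ρ = 28.44/80.77 = 0.3521
P_n = (1−ρ)·ρ^n = (1 − 0.3521)·0.3521^7 = 0.6479·0.0006711 = 0.0004348

Final: 0.0004348


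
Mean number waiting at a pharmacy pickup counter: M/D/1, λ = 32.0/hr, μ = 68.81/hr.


ρ = 32.0/68.81 = 0.4650
M/D/1: Lq = ρ²/(2(1−ρ)) = 0.2163/(2·0.5350) = 0.20214

Final: 0.20214


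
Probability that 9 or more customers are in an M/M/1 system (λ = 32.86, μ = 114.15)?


ρ = 32.86/114.15 = 0.2879
P(N ≥ n) = ρ^n = 0.2879^9 = 0.00001357

Final: 0.00001357


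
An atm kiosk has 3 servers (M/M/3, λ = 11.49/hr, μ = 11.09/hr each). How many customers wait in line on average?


a = λ/μ = 1.0361; ρ = a/3 = 0.3454
P₀ = 0.350148
Lq = P₀·a^c·ρ / (c!·(1−ρ)²) = 0.350148·1.11216·0.3454/(6·0.42856)
= 0.05230

Final: 0.05230


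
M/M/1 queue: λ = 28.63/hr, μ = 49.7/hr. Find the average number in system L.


ρ = λ/μ = 28.63/49.7 = 0.5761
L = ρ/(1−ρ) = 0.5761/(1 − 0.5761) = 0.5761/0.4239 = 1.3588

Final: 1.3588


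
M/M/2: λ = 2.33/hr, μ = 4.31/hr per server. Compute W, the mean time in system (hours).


a = 0.5406; ρ = 0.2703; P₀ = 0.574429
Lq = P₀·a^c·ρ/(c!(1−ρ)²) = 0.04261
Wq = Lq/λ = 0.04261/2.33 = 0.01829 hr
W = Wq + 1/μ = 0.01829 + 0.23202 = 0.25031 hr

Final: 0.25031 hr


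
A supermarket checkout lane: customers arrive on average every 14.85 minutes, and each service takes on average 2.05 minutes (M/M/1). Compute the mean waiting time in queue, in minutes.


λ = 60/14.85 = 4.0404 /hr
μ = 60/2.05 = 29.2683 /hr
ρ = λ/μ = 4.0404/29.2683 = 0.1380
Wq = ρ/(μ−λ) = 0.1380/(29.2683−4.0404) = 0.005472 hr
In minutes: 0.005472·60 = 0.3283 min

Final: 0.3283 min


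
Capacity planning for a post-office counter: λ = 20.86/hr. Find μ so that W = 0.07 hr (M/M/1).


W = 1/(μ−λ) ⇒ μ − λ = 1/W = 1/0.07 = 14.2857
μ = λ + 1/W = 20.86 + 14.2857 = 35.1457 per hr

Final: 35.1457 /hr


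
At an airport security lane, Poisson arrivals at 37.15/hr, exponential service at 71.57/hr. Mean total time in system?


W = 1/(μ−λ) = 1/(71.57 − 37.15) = 1/34.42 = 0.02905 hr

Final: 0.02905 hr


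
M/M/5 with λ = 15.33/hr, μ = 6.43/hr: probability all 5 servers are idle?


a = λ/μ = 15.33/6.43 = 2.3841; ρ = a/c = 0.4768
Σ_{k=0}^{4} a^k/k! (terms k=0..4) = 1.00000 + 2.38414 + 2.84205 + 2.25862 + 1.34621 = 9.83102
Tail: a^5/(5!(1−ρ)) = 77.02929/(120·0.5232) = 1.22696
P₀ = 1/(9.83102 + 1.22696) = 1/11.05798 = 0.090432

Final: 0.090432


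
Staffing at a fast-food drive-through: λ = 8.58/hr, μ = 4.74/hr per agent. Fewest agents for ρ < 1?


Stability requires cμ > λ ⇔ c > λ/μ.
λ/μ = 8.58/4.74 = 1.8101
Minimum integer c = ⌊1.8101⌋ + 1 = 2
Check: 2·4.74 = 9.48 > 8.58, while 1·4.74 = 4.74 ≤ 8.58

Final: 2 servers


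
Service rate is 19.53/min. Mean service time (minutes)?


Mean service time = 1/μ = 1/19.53 minute = 0.05120 minute
In minutes: 0.05120 × 1 = 0.05120 min

Final: 0.05120 min


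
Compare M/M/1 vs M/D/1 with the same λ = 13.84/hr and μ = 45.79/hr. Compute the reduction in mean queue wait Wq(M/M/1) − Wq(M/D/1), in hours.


ρ = 13.84/45.79 = 0.3022
Wq(M/M/1) = ρ/(μ−λ) = 0.3022/31.95 = 0.009460 hr
Wq(M/D/1) = ρ/(2(μ−λ)) = 0.004730 hr
Savings = 0.009460 − 0.004730 = 0.004730 hr

Final: 0.004730 hr


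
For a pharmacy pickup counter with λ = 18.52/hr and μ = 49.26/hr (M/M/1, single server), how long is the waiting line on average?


ρ = 18.52/49.26 = 0.3760
Lq = ρ²/(1−ρ) = 0.1413/0.6240 = 0.2265

Final: 0.2265


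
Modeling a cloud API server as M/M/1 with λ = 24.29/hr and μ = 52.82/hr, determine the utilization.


ρ = λ/μ = 24.29/52.82 = 0.4599

Final: 0.4599


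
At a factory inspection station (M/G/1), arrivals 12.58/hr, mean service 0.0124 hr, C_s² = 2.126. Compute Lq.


ρ = λ·E[S] = 12.58·0.0124 = 0.1560
Lq = ρ²(1+C_s²)/(2(1−ρ)) = 0.02433·(1+2.126)/(2·0.8440)
= 0.02433·3.1260/1.6880 = 0.04506

Final: 0.04506


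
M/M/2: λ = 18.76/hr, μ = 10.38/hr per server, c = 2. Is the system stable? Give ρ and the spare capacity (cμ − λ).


Total capacity cμ = 2·10.38 = 20.76/hr
ρ = λ/(cμ) = 18.76/20.76 = 0.9037
Stable ⇔ ρ < 1: YES
Spare capacity = cμ − λ = 20.76 − 18.76 = 2.00/hr

Final: ρ = 0.9037; stable; margin = 2.00/hr


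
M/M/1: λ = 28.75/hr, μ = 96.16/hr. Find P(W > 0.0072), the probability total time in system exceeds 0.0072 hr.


W ~ Exponential(μ−λ) for M/M/1.
μ − λ = 96.16 − 28.75 = 67.4100
P(W > t) = e^{−(μ−λ)t} = e^{−0.4854} = 0.615481

Final: 0.615481


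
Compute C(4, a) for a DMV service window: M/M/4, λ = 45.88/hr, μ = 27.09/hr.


a = λ/μ = 1.6936; ρ = a/4 = 0.4234
P₀ = 0.180768 (from M/M/c formula)
C(c,a) = [a^c/(c!(1−ρ))]·P₀ = [8.22731/(24·0.5766)]·0.180768
= 0.59453·0.180768 = 0.107472

Final: 0.107472


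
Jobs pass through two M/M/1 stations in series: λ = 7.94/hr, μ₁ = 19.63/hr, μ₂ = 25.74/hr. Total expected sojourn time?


Each node sees arrival rate λ = 7.94/hr (tandem ⇒ throughput preserved).
W₁ = 1/(μ₁−λ) = 1/(19.63−7.94) = 0.08554 hr
W₂ = 1/(μ₂−λ) = 1/(25.74−7.94) = 0.05618 hr
W_total = W₁ + W₂ = 0.08554 + 0.05618 = 0.14172 hr

Final: 0.14172 hr


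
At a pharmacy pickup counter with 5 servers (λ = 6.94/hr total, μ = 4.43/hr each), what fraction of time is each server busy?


ρ = λ/(cμ) = 6.94/(5·4.43) = 6.94/22.15 = 0.3133

Final: 0.3133


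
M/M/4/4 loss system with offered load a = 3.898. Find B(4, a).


B(c,a) = (a^c/c!) / Σ_{k=0}^{c} a^k/k!
a^4/4! = 9.619580
Σ terms (k=0..4): 1.00000 + 3.89800 + 7.59720 + 9.87130 + 9.61958 = 31.986080
B = 9.619580/31.986080 = 0.300743

Final: 0.300743


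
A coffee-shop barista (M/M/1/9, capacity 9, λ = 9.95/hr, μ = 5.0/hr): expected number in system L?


ρ = 9.95/5.0 = 1.9900
L = ρ[1 − (K+1)ρ^K + Kρ^(K+1)] / [(1−ρ)(1−ρ^(K+1))]
Numerator: 1.9900·(1 − 10·489.415464 + 9·973.936774) = 7705.829879
Denominator: (-0.9900)·(-972.936774) = 963.207406
L = 7705.829879/963.207406 = 8.0002

Final: 8.0002


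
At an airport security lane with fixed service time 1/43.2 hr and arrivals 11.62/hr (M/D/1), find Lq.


ρ = 11.62/43.2 = 0.2690
M/D/1: Lq = ρ²/(2(1−ρ)) = 0.07235/(2·0.7310) = 0.04949

Final: 0.04949


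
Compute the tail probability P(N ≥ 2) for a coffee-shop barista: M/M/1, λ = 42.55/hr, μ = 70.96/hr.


ρ = 42.55/70.96 = 0.5996
P(N ≥ n) = ρ^n = 0.5996^2 = 0.359560

Final: 0.359560


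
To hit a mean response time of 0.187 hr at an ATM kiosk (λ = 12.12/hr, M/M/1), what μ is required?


W = 1/(μ−λ) ⇒ μ − λ = 1/W = 1/0.187 = 5.3476
μ = λ + 1/W = 12.12 + 5.3476 = 17.4676 per hr

Final: 17.4676 /hr


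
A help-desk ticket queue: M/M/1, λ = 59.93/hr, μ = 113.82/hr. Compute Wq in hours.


ρ = 59.93/113.82 = 0.5265
Wq = ρ/(μ−λ) = 0.5265/(113.82 − 59.93) = 0.5265/53.89 = 0.009771 hr

Final: 0.009771 hr


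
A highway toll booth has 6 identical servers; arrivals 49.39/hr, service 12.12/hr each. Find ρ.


ρ = λ/(cμ) = 49.39/(6·12.12) = 49.39/72.72 = 0.6792

Final: 0.6792


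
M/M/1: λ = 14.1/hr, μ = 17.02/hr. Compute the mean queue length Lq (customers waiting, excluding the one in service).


ρ = 14.1/17.02 = 0.8284
Lq = ρ²/(1−ρ) = 0.6863/0.1716 = 4.0003

Final: 4.0003


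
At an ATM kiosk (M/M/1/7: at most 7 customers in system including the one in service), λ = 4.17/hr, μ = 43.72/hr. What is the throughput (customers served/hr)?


ρ = 0.09538; P_K = (1−ρ)ρ^7/(1−ρ^8) = 0.00000006496
λ_eff = λ(1 − P_K) = 4.17·(1 − 0.00000006496) = 4.17·1.000000 = 4.1700 /hr

Final: 4.1700 /hr


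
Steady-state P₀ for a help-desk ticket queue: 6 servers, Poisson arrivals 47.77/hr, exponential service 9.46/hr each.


a = λ/μ = 47.77/9.46 = 5.0497; ρ = a/c = 0.8416
Σ_{k=0}^{5} a^k/k! (terms k=0..5) = 1.00000 + 5.04968 + 12.74965 + 21.46056 + 27.09226 + 27.36146 = 94.71361
Tail: a^6/(6!(1−ρ)) = 16580.00394/(720·0.1584) = 145.39010
P₀ = 1/(94.71361 + 145.39010) = 1/240.10371 = 0.004165

Final: 0.004165


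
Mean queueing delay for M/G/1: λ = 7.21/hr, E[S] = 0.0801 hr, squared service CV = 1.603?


ρ = λ·E[S] = 7.21·0.0801 = 0.5775
E[S²] = E[S]²(1+C_s²) = 0.0801²·(1+1.603) = 0.016701
Wq = λ·E[S²]/(2(1−ρ)) = 7.21·0.016701/(2·0.4225) = 0.14251 hr

Final: 0.14251 hr


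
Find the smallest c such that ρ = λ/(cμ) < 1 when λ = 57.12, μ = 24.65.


Stability requires cμ > λ ⇔ c > λ/μ.
λ/μ = 57.12/24.65 = 2.3172
Minimum integer c = ⌊2.3172⌋ + 1 = 3
Check: 3·24.65 = 73.95 > 57.12, while 2·24.65 = 49.30 ≤ 57.12

Final: 3 servers


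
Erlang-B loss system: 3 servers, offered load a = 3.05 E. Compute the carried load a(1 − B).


B(3,3.05) = 0.352105 (Erlang-B)
Carried load = a(1 − B) = 3.05·(1 − 0.352105) = 3.05·0.647895 = 1.9761 E

Final: 1.9761 Erlangs


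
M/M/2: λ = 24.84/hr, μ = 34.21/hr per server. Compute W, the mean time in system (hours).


a = 0.7261; ρ = 0.3631; P₀ = 0.467296
Lq = P₀·a^c·ρ/(c!(1−ρ)²) = 0.11023
Wq = Lq/λ = 0.11023/24.84 = 0.004438 hr
W = Wq + 1/μ = 0.004438 + 0.02923 = 0.03367 hr

Final: 0.03367 hr


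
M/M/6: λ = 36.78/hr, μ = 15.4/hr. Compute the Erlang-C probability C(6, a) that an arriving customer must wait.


a = λ/μ = 2.3883; ρ = a/6 = 0.3981
P₀ = 0.091389 (from M/M/c formula)
C(c,a) = [a^c/(c!(1−ρ))]·P₀ = [185.58635/(720·0.6019)]·0.091389
= 0.42821·0.091389 = 0.039133

Final: 0.039133


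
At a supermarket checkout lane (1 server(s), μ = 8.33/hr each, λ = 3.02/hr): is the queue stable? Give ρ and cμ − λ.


Total capacity cμ = 1·8.33 = 8.33/hr
ρ = λ/(cμ) = 3.02/8.33 = 0.3625
Stable ⇔ ρ < 1: YES
Spare capacity = cμ − λ = 8.33 − 3.02 = 5.31/hr

Final: ρ = 0.3625; stable; margin = 5.31/hr


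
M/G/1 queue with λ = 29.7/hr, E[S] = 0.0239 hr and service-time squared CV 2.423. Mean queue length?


ρ = λ·E[S] = 29.7·0.0239 = 0.7098
Lq = ρ²(1+C_s²)/(2(1−ρ)) = 0.5039·(1+2.423)/(2·0.2902)
= 0.5039·3.4230/0.5803 = 2.97189

Final: 2.97189


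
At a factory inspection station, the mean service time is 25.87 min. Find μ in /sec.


μ = 1/(service time) in consistent units.
1 second = 0.0166667 min, so μ = 0.0166667/25.87 = 0.0006442 per second

Final: 0.0006442 /sec


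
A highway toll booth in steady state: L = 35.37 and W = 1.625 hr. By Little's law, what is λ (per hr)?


λ = L/W = 35.37/1.625 = 21.7662 /hr

Final: 21.7662 /hr


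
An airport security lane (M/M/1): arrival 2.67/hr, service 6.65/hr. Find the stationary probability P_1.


ρ = 2.67/6.65 = 0.4015
P_n = (1−ρ)·ρ^n = (1 − 0.4015)·0.4015^1 = 0.5985·0.401504 = 0.240298

Final: 0.240298


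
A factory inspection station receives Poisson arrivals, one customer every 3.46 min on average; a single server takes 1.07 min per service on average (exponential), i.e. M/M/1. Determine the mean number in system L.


λ = 60/3.46 = 17.3410 /hr
μ = 60/1.07 = 56.0748 /hr
ρ = λ/μ = 17.3410/56.0748 = 0.3092
L = ρ/(1−ρ) = 0.3092/0.6908 = 0.4477

Final: 0.4477


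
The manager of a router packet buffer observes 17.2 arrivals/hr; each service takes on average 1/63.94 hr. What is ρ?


ρ = λ/μ = 17.2/63.94 = 0.2690

Final: 0.2690


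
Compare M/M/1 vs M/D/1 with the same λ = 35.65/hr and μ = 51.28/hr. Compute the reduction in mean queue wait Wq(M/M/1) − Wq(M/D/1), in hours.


ρ = 35.65/51.28 = 0.6952
Wq(M/M/1) = ρ/(μ−λ) = 0.6952/15.63 = 0.04448 hr
Wq(M/D/1) = ρ/(2(μ−λ)) = 0.02224 hr
Savings = 0.04448 − 0.02224 = 0.02224 hr

Final: 0.02224 hr


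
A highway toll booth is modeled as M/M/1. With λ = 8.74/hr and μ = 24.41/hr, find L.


ρ = λ/μ = 8.74/24.41 = 0.3580
L = ρ/(1−ρ) = 0.3580/(1 − 0.3580) = 0.3580/0.6420 = 0.5578

Final: 0.5578


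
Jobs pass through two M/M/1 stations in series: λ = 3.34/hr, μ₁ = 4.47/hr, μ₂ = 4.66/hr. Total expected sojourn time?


Each node sees arrival rate λ = 3.34/hr (tandem ⇒ throughput preserved).
W₁ = 1/(μ₁−λ) = 1/(4.47−3.34) = 0.88496 hr
W₂ = 1/(μ₂−λ) = 1/(4.66−3.34) = 0.75758 hr
W_total = W₁ + W₂ = 0.88496 + 0.75758 = 1.64253 hr

Final: 1.64253 hr


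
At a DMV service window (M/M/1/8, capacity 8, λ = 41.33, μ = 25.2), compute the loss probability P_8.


ρ = λ/μ = 41.33/25.2 = 1.6401
P_K = (1−ρ)ρ^K/(1−ρ^(K+1)) = (-0.6401·52.350269)/(1 − 85.858596)
= -33.508327/-84.858596 = 0.394873

Final: 0.394873


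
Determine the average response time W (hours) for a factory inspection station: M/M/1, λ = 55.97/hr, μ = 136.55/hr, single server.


W = 1/(μ−λ) = 1/(136.55 − 55.97) = 1/80.58 = 0.01241 hr

Final: 0.01241 hr


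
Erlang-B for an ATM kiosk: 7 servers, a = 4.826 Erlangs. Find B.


B(c,a) = (a^c/c!) / Σ_{k=0}^{c} a^k/k!
a^7/7! = 12.097084
Σ terms (k=0..7): 1.00000 + 4.82600 + 11.64514 + 18.73315 + 22.60154 + 21.81501 + 17.54654 + 12.09708 = 110.264450
B = 12.097084/110.264450 = 0.109710

Final: 0.109710


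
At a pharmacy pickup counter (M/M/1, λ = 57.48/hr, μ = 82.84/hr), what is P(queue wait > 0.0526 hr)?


ρ = 57.48/82.84 = 0.6939
P(Wq > t) = ρ·e^{−(μ−λ)t} = 0.6939·e^{−1.3339}
= 0.6939·0.263438 = 0.182791

Final: 0.182791


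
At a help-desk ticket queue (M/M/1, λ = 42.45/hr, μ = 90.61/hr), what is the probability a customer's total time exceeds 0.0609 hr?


W ~ Exponential(μ−λ) for M/M/1.
μ − λ = 90.61 − 42.45 = 48.1600
P(W > t) = e^{−(μ−λ)t} = e^{−2.9329} = 0.053240

Final: 0.053240


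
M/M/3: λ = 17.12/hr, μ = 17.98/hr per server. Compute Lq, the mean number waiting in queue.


a = λ/μ = 0.9522; ρ = a/3 = 0.3174
P₀ = 0.382226
Lq = P₀·a^c·ρ / (c!·(1−ρ)²) = 0.382226·0.86326·0.3174/(6·0.46596)
= 0.03746

Final: 0.03746


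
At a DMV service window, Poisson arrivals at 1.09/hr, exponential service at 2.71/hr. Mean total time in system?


W = 1/(μ−λ) = 1/(2.71 − 1.09) = 1/1.62 = 0.6173 hr

Final: 0.6173 hr


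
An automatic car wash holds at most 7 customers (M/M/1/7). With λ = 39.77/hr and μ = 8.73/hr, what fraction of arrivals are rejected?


ρ = λ/μ = 39.77/8.73 = 4.5556
P_K = (1−ρ)ρ^K/(1−ρ^(K+1)) = (-3.5556·40718.280608)/(1 − 185494.389436)
= -144776.108828/-185493.389436 = 0.780492

Final: 0.780492


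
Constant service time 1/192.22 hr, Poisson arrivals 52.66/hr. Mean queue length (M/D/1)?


ρ = 52.66/192.22 = 0.2740
M/D/1: Lq = ρ²/(2(1−ρ)) = 0.07505/(2·0.7260) = 0.05169

Final: 0.05169


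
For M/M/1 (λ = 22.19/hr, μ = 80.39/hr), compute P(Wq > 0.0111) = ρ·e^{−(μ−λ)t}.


ρ = 22.19/80.39 = 0.2760
P(Wq > t) = ρ·e^{−(μ−λ)t} = 0.2760·e^{−0.6460}
= 0.2760·0.524128 = 0.144675

Final: 0.144675


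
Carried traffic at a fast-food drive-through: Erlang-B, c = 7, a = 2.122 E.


B(7,2.122) = 0.004612 (Erlang-B)
Carried load = a(1 − B) = 2.122·(1 − 0.004612) = 2.122·0.995388 = 2.1122 E

Final: 2.1122 Erlangs


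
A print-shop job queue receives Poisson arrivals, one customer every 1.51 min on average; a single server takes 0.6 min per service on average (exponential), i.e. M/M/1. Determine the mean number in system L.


λ = 60/1.51 = 39.7351 /hr
μ = 60/0.6 = 100.0000 /hr
ρ = λ/μ = 39.7351/100.0000 = 0.3974
L = ρ/(1−ρ) = 0.3974/0.6026 = 0.6593

Final: 0.6593


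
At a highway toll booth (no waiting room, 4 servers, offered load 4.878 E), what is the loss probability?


B(c,a) = (a^c/c!) / Σ_{k=0}^{c} a^k/k!
a^4/4! = 23.591521
Σ terms (k=0..4): 1.00000 + 4.87800 + 11.89744 + 19.34524 + 23.59152 = 60.712204
B = 23.591521/60.712204 = 0.388580

Final: 0.388580


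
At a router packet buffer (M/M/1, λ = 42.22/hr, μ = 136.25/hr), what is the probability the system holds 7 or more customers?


ρ = 42.22/136.25 = 0.3099
P(N ≥ n) = ρ^n = 0.3099^7 = 0.0002743

Final: 0.0002743


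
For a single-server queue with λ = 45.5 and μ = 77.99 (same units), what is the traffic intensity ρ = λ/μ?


ρ = λ/μ = 45.5/77.99 = 0.5834

Final: 0.5834


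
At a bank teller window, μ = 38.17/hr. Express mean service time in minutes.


Mean service time = 1/μ = 1/38.17 hour = 0.02620 hour
In minutes: 0.02620 × 60 = 1.5719 min

Final: 1.5719 min


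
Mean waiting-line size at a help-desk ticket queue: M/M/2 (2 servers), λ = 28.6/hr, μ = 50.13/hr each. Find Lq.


a = λ/μ = 0.5705; ρ = a/2 = 0.2853
P₀ = 0.556107
Lq = P₀·a^c·ρ / (c!·(1−ρ)²) = 0.556107·0.32549·0.2853/(2·0.51086)
= 0.05054

Final: 0.05054


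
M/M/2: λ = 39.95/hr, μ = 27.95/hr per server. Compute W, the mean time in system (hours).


a = 1.4293; ρ = 0.7147; P₀ = 0.166406
Lq = P₀·a^c·ρ/(c!(1−ρ)²) = 1.49216
Wq = Lq/λ = 1.49216/39.95 = 0.03735 hr
W = Wq + 1/μ = 0.03735 + 0.03578 = 0.07313 hr

Final: 0.07313 hr


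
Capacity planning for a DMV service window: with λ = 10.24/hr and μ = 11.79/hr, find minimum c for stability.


Stability requires cμ > λ ⇔ c > λ/μ.
λ/μ = 10.24/11.79 = 0.8685
Minimum integer c = ⌊0.8685⌋ + 1 = 1
Check: 1·11.79 = 11.79 > 10.24, while 0·11.79 = 0.00 ≤ 10.24

Final: 1 servers


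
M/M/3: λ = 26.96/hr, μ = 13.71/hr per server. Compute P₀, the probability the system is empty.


a = λ/μ = 26.96/13.71 = 1.9664; ρ = a/c = 0.6555
Σ_{k=0}^{2} a^k/k! (terms k=0..2) = 1.00000 + 1.96645 + 1.93346 = 4.89991
Tail: a^3/(3!(1−ρ)) = 7.60409/(6·0.3445) = 3.67862
P₀ = 1/(4.89991 + 3.67862) = 1/8.57853 = 0.116570

Final: 0.116570


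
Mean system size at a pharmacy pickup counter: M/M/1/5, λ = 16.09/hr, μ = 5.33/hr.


ρ = 16.09/5.33 = 3.0188
L = ρ[1 − (K+1)ρ^K + Kρ^(K+1)] / [(1−ρ)(1−ρ^(K+1))]
Numerator: 3.0188·(1 − 6·250.694136 + 5·756.785863) = 6885.084570
Denominator: (-2.0188)·(-755.785863) = 1525.751572
L = 6885.084570/1525.751572 = 4.5126

Final: 4.5126


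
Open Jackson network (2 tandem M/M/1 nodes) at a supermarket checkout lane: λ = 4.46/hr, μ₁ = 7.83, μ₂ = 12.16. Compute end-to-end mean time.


Each node sees arrival rate λ = 4.46/hr (tandem ⇒ throughput preserved).
W₁ = 1/(μ₁−λ) = 1/(7.83−4.46) = 0.29674 hr
W₂ = 1/(μ₂−λ) = 1/(12.16−4.46) = 0.12987 hr
W_total = W₁ + W₂ = 0.29674 + 0.12987 = 0.42661 hr

Final: 0.42661 hr


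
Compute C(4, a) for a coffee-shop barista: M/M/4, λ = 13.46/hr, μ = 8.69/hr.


a = λ/μ = 1.5489; ρ = a/4 = 0.3872
P₀ = 0.210121 (from M/M/c formula)
C(c,a) = [a^c/(c!(1−ρ))]·P₀ = [5.75574/(24·0.6128)]·0.210121
= 0.39137·0.210121 = 0.082235

Final: 0.082235


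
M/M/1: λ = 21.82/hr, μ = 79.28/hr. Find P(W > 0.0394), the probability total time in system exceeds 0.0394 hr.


W ~ Exponential(μ−λ) for M/M/1.
μ − λ = 79.28 − 21.82 = 57.4600
P(W > t) = e^{−(μ−λ)t} = e^{−2.2639} = 0.103942

Final: 0.103942


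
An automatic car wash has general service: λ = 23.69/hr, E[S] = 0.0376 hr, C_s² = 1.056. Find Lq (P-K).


ρ = λ·E[S] = 23.69·0.0376 = 0.8907
Lq = ρ²(1+C_s²)/(2(1−ρ)) = 0.7934·(1+1.056)/(2·0.1093)
= 0.7934·2.0560/0.2185 = 7.46541

Final: 7.46541


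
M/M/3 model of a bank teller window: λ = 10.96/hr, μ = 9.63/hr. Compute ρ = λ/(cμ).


ρ = λ/(cμ) = 10.96/(3·9.63) = 10.96/28.89 = 0.3794

Final: 0.3794


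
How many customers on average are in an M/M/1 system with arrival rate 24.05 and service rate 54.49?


ρ = λ/μ = 24.05/54.49 = 0.4414
L = ρ/(1−ρ) = 0.4414/(1 − 0.4414) = 0.4414/0.5586 = 0.7901

Final: 0.7901


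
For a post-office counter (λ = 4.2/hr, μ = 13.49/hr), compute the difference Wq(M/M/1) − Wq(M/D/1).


ρ = 4.2/13.49 = 0.3113
Wq(M/M/1) = ρ/(μ−λ) = 0.3113/9.29 = 0.03351 hr
Wq(M/D/1) = ρ/(2(μ−λ)) = 0.01676 hr
Savings = 0.03351 − 0.01676 = 0.01676 hr

Final: 0.01676 hr


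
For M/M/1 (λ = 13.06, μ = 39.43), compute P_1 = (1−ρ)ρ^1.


ρ = 13.06/39.43 = 0.3312
P_n = (1−ρ)·ρ^n = (1 − 0.3312)·0.3312^1 = 0.6688·0.331220 = 0.221513

Final: 0.221513


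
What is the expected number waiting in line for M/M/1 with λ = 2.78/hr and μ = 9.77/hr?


ρ = 2.78/9.77 = 0.2845
Lq = ρ²/(1−ρ) = 0.08097/0.7155 = 0.1132

Final: 0.1132


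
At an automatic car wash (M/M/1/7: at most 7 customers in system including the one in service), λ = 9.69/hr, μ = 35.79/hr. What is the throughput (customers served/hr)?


ρ = 0.2707; P_K = (1−ρ)ρ^7/(1−ρ^8) = 0.00007777
λ_eff = λ(1 − P_K) = 9.69·(1 − 0.00007777) = 9.69·0.999922 = 9.6892 /hr

Final: 9.6892 /hr


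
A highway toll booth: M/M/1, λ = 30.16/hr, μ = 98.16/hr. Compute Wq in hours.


ρ = 30.16/98.16 = 0.3073
Wq = ρ/(μ−λ) = 0.3073/(98.16 − 30.16) = 0.3073/68.00 = 0.004518 hr

Final: 0.004518 hr


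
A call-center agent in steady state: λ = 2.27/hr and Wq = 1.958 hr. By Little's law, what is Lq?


Lq = λWq = 2.27·1.958 = 4.4447

Final: 4.4447


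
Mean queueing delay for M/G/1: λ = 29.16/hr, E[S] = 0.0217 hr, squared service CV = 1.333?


ρ = λ·E[S] = 29.16·0.0217 = 0.6328
E[S²] = E[S]²(1+C_s²) = 0.0217²·(1+1.333) = 0.001099
Wq = λ·E[S²]/(2(1−ρ)) = 29.16·0.001099/(2·0.3672) = 0.04362 hr

Final: 0.04362 hr


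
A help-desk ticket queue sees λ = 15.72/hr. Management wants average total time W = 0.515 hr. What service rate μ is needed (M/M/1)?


W = 1/(μ−λ) ⇒ μ − λ = 1/W = 1/0.515 = 1.9417
μ = λ + 1/W = 15.72 + 1.9417 = 17.6617 per hr

Final: 17.6617 /hr


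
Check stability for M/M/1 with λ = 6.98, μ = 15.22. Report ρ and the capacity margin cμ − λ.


Total capacity cμ = 1·15.22 = 15.22/hr
ρ = λ/(cμ) = 6.98/15.22 = 0.4586
Stable ⇔ ρ < 1: YES
Spare capacity = cμ − λ = 15.22 − 6.98 = 8.24/hr

Final: ρ = 0.4586; stable; margin = 8.24/hr


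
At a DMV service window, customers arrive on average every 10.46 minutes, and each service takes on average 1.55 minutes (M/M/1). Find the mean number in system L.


λ = 60/10.46 = 5.7361 /hr
μ = 60/1.55 = 38.7097 /hr
ρ = λ/μ = 5.7361/38.7097 = 0.1482
L = ρ/(1−ρ) = 0.1482/0.8518 = 0.1740

Final: 0.1740


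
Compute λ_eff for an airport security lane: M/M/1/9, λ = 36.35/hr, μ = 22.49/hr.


ρ = 1.6163; P_K = (1−ρ)ρ^9/(1−ρ^10) = 0.384453
λ_eff = λ(1 − P_K) = 36.35·(1 − 0.384453) = 36.35·0.615547 = 22.3751 /hr

Final: 22.3751 /hr


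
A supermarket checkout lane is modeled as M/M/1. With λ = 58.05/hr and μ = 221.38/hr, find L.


ρ = λ/μ = 58.05/221.38 = 0.2622
L = ρ/(1−ρ) = 0.2622/(1 − 0.2622) = 0.2622/0.7378 = 0.3554

Final: 0.3554


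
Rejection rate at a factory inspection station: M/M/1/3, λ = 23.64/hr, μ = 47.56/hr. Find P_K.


ρ = λ/μ = 23.64/47.56 = 0.4971
P_K = (1−ρ)ρ^K/(1−ρ^(K+1)) = (0.5029·0.122805)/(1 − 0.061041)
= 0.061764/0.938959 = 0.065779

Final: 0.065779


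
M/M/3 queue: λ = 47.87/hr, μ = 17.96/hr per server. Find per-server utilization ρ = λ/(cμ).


ρ = λ/(cμ) = 47.87/(3·17.96) = 47.87/53.88 = 0.8885

Final: 0.8885


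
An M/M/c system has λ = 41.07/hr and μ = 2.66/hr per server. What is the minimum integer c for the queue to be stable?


Stability requires cμ > λ ⇔ c > λ/μ.
λ/μ = 41.07/2.66 = 15.4398
Minimum integer c = ⌊15.4398⌋ + 1 = 16
Check: 16·2.66 = 42.56 > 41.07, while 15·2.66 = 39.90 ≤ 41.07

Final: 16 servers


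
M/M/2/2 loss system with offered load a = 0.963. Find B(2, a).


B(c,a) = (a^c/c!) / Σ_{k=0}^{c} a^k/k!
a^2/2! = 0.463684
Σ terms (k=0..2): 1.00000 + 0.96300 + 0.46368 = 2.426684
B = 0.463684/2.426684 = 0.191077

Final: 0.191077


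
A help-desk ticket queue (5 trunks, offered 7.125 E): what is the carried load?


B(5,7.125) = 0.432021 (Erlang-B)
Carried load = a(1 − B) = 7.125·(1 − 0.432021) = 7.125·0.567979 = 4.0468 E

Final: 4.0468 Erlangs


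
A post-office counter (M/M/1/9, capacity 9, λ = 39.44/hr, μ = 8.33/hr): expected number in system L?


ρ = 39.44/8.33 = 4.7347
L = ρ[1 − (K+1)ρ^K + Kρ^(K+1)] / [(1−ρ)(1−ρ^(K+1))]
Numerator: 4.7347·(1 − 10·1195713.530730 + 9·5661337.533250) = 184628930.819052
Denominator: (-3.7347)·(-5661336.533250) = 21143358.889485
L = 184628930.819052/21143358.889485 = 8.7322

Final: 8.7322


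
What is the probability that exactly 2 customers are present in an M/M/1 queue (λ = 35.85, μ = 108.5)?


ρ = 35.85/108.5 = 0.3304
P_n = (1−ρ)·ρ^n = (1 − 0.3304)·0.3304^2 = 0.6696·0.109174 = 0.073101

Final: 0.073101


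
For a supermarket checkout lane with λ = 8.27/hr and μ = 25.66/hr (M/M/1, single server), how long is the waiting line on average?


ρ = 8.27/25.66 = 0.3223
Lq = ρ²/(1−ρ) = 0.1039/0.6777 = 0.1533

Final: 0.1533


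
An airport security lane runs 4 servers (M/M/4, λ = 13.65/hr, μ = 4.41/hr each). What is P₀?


a = λ/μ = 13.65/4.41 = 3.0952; ρ = a/c = 0.7738
Σ_{k=0}^{3} a^k/k! (terms k=0..3) = 1.00000 + 3.09524 + 4.79025 + 4.94232 = 13.82781
Tail: a^4/(4!(1−ρ)) = 91.78596/(24·0.2262) = 16.90794
P₀ = 1/(13.82781 + 16.90794) = 1/30.73575 = 0.032535

Final: 0.032535


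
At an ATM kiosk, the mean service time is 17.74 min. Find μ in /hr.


μ = 1/(service time) in consistent units.
1 hour = 60 min, so μ = 60/17.74 = 3.3822 per hour

Final: 3.3822 /hr


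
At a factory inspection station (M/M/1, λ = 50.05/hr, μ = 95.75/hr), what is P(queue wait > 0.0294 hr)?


ρ = 50.05/95.75 = 0.5227
P(Wq > t) = ρ·e^{−(μ−λ)t} = 0.5227·e^{−1.3436}
= 0.5227·0.260910 = 0.136382

Final: 0.136382


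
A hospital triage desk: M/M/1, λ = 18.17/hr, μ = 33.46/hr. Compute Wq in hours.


ρ = 18.17/33.46 = 0.5430
Wq = ρ/(μ−λ) = 0.5430/(33.46 − 18.17) = 0.5430/15.29 = 0.03552 hr

Final: 0.03552 hr


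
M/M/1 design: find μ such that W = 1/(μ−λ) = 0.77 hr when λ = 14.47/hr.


W = 1/(μ−λ) ⇒ μ − λ = 1/W = 1/0.77 = 1.2987
μ = λ + 1/W = 14.47 + 1.2987 = 15.7687 per hr

Final: 15.7687 /hr


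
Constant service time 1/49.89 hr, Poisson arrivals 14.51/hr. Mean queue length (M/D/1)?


ρ = 14.51/49.89 = 0.2908
M/D/1: Lq = ρ²/(2(1−ρ)) = 0.08459/(2·0.7092) = 0.05964

Final: 0.05964


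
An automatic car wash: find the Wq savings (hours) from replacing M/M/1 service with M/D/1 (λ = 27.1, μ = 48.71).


ρ = 27.1/48.71 = 0.5564
Wq(M/M/1) = ρ/(μ−λ) = 0.5564/21.61 = 0.02575 hr
Wq(M/D/1) = ρ/(2(μ−λ)) = 0.01287 hr
Savings = 0.02575 − 0.01287 = 0.01287 hr

Final: 0.01287 hr


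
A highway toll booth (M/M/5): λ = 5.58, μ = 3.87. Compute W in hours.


a = 1.4419; ρ = 0.2884; P₀ = 0.236183
Lq = P₀·a^c·ρ/(c!(1−ρ)²) = 0.006984
Wq = Lq/λ = 0.006984/5.58 = 0.001252 hr
W = Wq + 1/μ = 0.001252 + 0.25840 = 0.25965 hr

Final: 0.25965 hr


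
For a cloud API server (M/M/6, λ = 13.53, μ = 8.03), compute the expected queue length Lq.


a = λ/μ = 1.6849; ρ = a/6 = 0.2808
P₀ = 0.185361
Lq = P₀·a^c·ρ / (c!·(1−ρ)²) = 0.185361·22.88198·0.2808/(720·0.51722)
= 0.003198

Final: 0.003198


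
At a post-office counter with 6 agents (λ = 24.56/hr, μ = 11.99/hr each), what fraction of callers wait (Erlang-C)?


a = λ/μ = 2.0484; ρ = a/6 = 0.3414
P₀ = 0.128724 (from M/M/c formula)
C(c,a) = [a^c/(c!(1−ρ))]·P₀ = [73.86778/(720·0.6586)]·0.128724
= 0.15578·0.128724 = 0.020052

Final: 0.020052


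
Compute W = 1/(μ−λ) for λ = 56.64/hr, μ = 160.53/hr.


W = 1/(μ−λ) = 1/(160.53 − 56.64) = 1/103.89 = 0.009626 hr

Final: 0.009626 hr


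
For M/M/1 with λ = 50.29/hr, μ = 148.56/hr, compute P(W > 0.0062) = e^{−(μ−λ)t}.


W ~ Exponential(μ−λ) for M/M/1.
μ − λ = 148.56 − 50.29 = 98.2700
P(W > t) = e^{−(μ−λ)t} = e^{−0.6093} = 0.543745

Final: 0.543745


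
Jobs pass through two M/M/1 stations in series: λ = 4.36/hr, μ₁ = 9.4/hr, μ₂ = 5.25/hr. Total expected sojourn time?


Each node sees arrival rate λ = 4.36/hr (tandem ⇒ throughput preserved).
W₁ = 1/(μ₁−λ) = 1/(9.4−4.36) = 0.19841 hr
W₂ = 1/(μ₂−λ) = 1/(5.25−4.36) = 1.12360 hr
W_total = W₁ + W₂ = 0.19841 + 1.12360 = 1.32201 hr

Final: 1.32201 hr


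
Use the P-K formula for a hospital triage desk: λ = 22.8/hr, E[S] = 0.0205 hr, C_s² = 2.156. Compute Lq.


ρ = λ·E[S] = 22.8·0.0205 = 0.4674
Lq = ρ²(1+C_s²)/(2(1−ρ)) = 0.2185·(1+2.156)/(2·0.5326)
= 0.2185·3.1560/1.0652 = 0.64727

Final: 0.64727


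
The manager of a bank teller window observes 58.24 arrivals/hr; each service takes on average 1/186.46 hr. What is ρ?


ρ = λ/μ = 58.24/186.46 = 0.3123

Final: 0.3123


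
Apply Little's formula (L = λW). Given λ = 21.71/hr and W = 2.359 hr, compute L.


L = λW = 21.71·2.359 = 51.2139

Final: 51.2139


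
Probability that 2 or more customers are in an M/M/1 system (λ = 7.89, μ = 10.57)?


ρ = 7.89/10.57 = 0.7465
P(N ≥ n) = ρ^n = 0.7465^2 = 0.557191

Final: 0.557191


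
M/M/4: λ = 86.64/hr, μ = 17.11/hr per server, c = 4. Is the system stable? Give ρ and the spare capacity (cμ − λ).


Total capacity cμ = 4·17.11 = 68.44/hr
ρ = λ/(cμ) = 86.64/68.44 = 1.2659
Stable ⇔ ρ < 1: NO
Spare capacity = cμ − λ = 68.44 − 86.64 = -18.20/hr

Final: ρ = 1.2659; unstable; margin = -18.20/hr


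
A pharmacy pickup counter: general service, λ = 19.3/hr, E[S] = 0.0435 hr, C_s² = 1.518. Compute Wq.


ρ = λ·E[S] = 19.3·0.0435 = 0.8396
E[S²] = E[S]²(1+C_s²) = 0.0435²·(1+1.518) = 0.004765
Wq = λ·E[S²]/(2(1−ρ)) = 19.3·0.004765/(2·0.1604) = 0.28656 hr

Final: 0.28656 hr


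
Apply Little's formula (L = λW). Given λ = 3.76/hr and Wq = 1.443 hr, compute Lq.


Lq = λWq = 3.76·1.443 = 5.4257

Final: 5.4257


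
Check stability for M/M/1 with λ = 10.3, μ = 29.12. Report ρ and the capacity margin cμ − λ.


Total capacity cμ = 1·29.12 = 29.12/hr
ρ = λ/(cμ) = 10.3/29.12 = 0.3537
Stable ⇔ ρ < 1: YES
Spare capacity = cμ − λ = 29.12 − 10.3 = 18.82/hr

Final: ρ = 0.3537; stable; margin = 18.82/hr


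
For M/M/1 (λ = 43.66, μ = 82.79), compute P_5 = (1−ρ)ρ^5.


ρ = 43.66/82.79 = 0.5274
P_n = (1−ρ)·ρ^n = (1 − 0.5274)·0.5274^5 = 0.4726·0.040788 = 0.019278

Final: 0.019278


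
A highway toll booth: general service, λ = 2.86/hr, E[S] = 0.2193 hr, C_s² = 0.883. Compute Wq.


ρ = λ·E[S] = 2.86·0.2193 = 0.6272
E[S²] = E[S]²(1+C_s²) = 0.2193²·(1+0.883) = 0.090558
Wq = λ·E[S²]/(2(1−ρ)) = 2.86·0.090558/(2·0.3728) = 0.34736 hr

Final: 0.34736 hr


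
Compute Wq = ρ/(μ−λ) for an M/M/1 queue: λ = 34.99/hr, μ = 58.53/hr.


ρ = 34.99/58.53 = 0.5978
Wq = ρ/(μ−λ) = 0.5978/(58.53 − 34.99) = 0.5978/23.54 = 0.02540 hr

Final: 0.02540 hr


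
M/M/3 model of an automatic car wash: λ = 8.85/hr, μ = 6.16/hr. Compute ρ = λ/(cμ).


ρ = λ/(cμ) = 8.85/(3·6.16) = 8.85/18.48 = 0.4789

Final: 0.4789


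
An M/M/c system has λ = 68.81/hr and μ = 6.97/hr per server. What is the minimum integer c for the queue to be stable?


Stability requires cμ > λ ⇔ c > λ/μ.
λ/μ = 68.81/6.97 = 9.8723
Minimum integer c = ⌊9.8723⌋ + 1 = 10
Check: 10·6.97 = 69.70 > 68.81, while 9·6.97 = 62.73 ≤ 68.81

Final: 10 servers


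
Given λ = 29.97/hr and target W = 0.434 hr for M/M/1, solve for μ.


W = 1/(μ−λ) ⇒ μ − λ = 1/W = 1/0.434 = 2.3041
μ = λ + 1/W = 29.97 + 2.3041 = 32.2741 per hr

Final: 32.2741 /hr


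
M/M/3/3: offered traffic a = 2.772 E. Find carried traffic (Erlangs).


B(3,2.772) = 0.317987 (Erlang-B)
Carried load = a(1 − B) = 2.772·(1 − 0.317987) = 2.772·0.682013 = 1.8905 E

Final: 1.8905 Erlangs


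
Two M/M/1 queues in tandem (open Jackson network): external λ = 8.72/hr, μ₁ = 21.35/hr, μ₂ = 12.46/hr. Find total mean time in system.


Each node sees arrival rate λ = 8.72/hr (tandem ⇒ throughput preserved).
W₁ = 1/(μ₁−λ) = 1/(21.35−8.72) = 0.07918 hr
W₂ = 1/(μ₂−λ) = 1/(12.46−8.72) = 0.26738 hr
W_total = W₁ + W₂ = 0.07918 + 0.26738 = 0.34656 hr

Final: 0.34656 hr


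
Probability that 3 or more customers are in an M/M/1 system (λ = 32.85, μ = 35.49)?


ρ = 32.85/35.49 = 0.9256
P(N ≥ n) = ρ^n = 0.9256^3 = 0.793027

Final: 0.793027


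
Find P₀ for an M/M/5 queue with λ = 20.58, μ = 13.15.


a = λ/μ = 20.58/13.15 = 1.5650; ρ = a/c = 0.3130
Σ_{k=0}^{4} a^k/k! (terms k=0..4) = 1.00000 + 1.56502 + 1.22464 + 0.63886 + 0.24996 = 4.67848
Tail: a^5/(5!(1−ρ)) = 9.38854/(120·0.6870) = 0.11388
P₀ = 1/(4.67848 + 0.11388) = 1/4.79237 = 0.208665

Final: 0.208665


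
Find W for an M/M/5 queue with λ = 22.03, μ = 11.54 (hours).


a = 1.9090; ρ = 0.3818; P₀ = 0.147366
Lq = P₀·a^c·ρ/(c!(1−ρ)²) = 0.03111
Wq = Lq/λ = 0.03111/22.03 = 0.001412 hr
W = Wq + 1/μ = 0.001412 + 0.08666 = 0.08807 hr

Final: 0.08807 hr


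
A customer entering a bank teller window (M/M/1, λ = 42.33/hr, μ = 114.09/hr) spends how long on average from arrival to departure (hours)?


W = 1/(μ−λ) = 1/(114.09 − 42.33) = 1/71.76 = 0.01394 hr

Final: 0.01394 hr


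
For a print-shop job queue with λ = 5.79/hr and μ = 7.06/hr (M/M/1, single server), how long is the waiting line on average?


ρ = 5.79/7.06 = 0.8201
Lq = ρ²/(1−ρ) = 0.6726/0.1799 = 3.7389

Final: 3.7389


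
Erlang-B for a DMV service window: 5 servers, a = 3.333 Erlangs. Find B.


B(c,a) = (a^c/c!) / Σ_{k=0}^{c} a^k/k!
a^5/5! = 3.427641
Σ terms (k=0..5): 1.00000 + 3.33300 + 5.55444 + 6.17099 + 5.14198 + 3.42764 = 24.628049
B = 3.427641/24.628049 = 0.139176

Final: 0.139176


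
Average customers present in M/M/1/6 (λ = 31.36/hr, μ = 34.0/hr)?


ρ = 31.36/34.0 = 0.9224
L = ρ[1 − (K+1)ρ^K + Kρ^(K+1)] / [(1−ρ)(1−ρ^(K+1))]
Numerator: 0.9224·(1 − 7·0.615719 + 6·0.567911) = 0.089863
Denominator: (0.07765)·(0.432089) = 0.033550
L = 0.089863/0.033550 = 2.6784

Final: 2.6784


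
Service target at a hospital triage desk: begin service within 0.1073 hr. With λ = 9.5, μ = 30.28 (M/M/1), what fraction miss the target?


ρ = 9.5/30.28 = 0.3137
P(Wq > t) = ρ·e^{−(μ−λ)t} = 0.3137·e^{−2.2297}
= 0.3137·0.107561 = 0.033746

Final: 0.033746


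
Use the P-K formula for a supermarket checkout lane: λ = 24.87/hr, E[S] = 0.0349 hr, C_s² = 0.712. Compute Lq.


ρ = λ·E[S] = 24.87·0.0349 = 0.8680
Lq = ρ²(1+C_s²)/(2(1−ρ)) = 0.7534·(1+0.712)/(2·0.1320)
= 0.7534·1.7120/0.2641 = 4.88405

Final: 4.88405


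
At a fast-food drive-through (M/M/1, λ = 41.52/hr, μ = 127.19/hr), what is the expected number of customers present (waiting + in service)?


ρ = λ/μ = 41.52/127.19 = 0.3264
L = ρ/(1−ρ) = 0.3264/(1 − 0.3264) = 0.3264/0.6736 = 0.4847

Final: 0.4847


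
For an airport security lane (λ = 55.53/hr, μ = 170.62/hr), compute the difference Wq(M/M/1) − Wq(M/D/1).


ρ = 55.53/170.62 = 0.3255
Wq(M/M/1) = ρ/(μ−λ) = 0.3255/115.09 = 0.002828 hr
Wq(M/D/1) = ρ/(2(μ−λ)) = 0.001414 hr
Savings = 0.002828 − 0.001414 = 0.001414 hr

Final: 0.001414 hr


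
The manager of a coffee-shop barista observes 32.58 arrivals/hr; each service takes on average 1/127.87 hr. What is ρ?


ρ = λ/μ = 32.58/127.87 = 0.2548

Final: 0.2548


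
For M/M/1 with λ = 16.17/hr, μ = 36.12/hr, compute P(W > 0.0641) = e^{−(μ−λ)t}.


W ~ Exponential(μ−λ) for M/M/1.
μ − λ = 36.12 − 16.17 = 19.9500
P(W > t) = e^{−(μ−λ)t} = e^{−1.2788} = 0.278373

Final: 0.278373


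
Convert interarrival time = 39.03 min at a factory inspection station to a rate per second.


λ = 1/(interarrival time) in consistent units.
1 second = 0.0166667 min, so λ = 0.0166667/39.03 = 0.0004270 per second

Final: 0.0004270 /sec


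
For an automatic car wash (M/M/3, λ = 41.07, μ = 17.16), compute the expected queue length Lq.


a = λ/μ = 2.3934; ρ = a/3 = 0.7978
P₀ = 0.056958
Lq = P₀·a^c·ρ / (c!·(1−ρ)²) = 0.056958·13.70952·0.7978/(6·0.04089)
= 2.53913

Final: 2.53913


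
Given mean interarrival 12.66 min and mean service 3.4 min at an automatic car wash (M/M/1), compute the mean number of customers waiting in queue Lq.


λ = 60/12.66 = 4.7393 /hr
μ = 60/3.4 = 17.6471 /hr
ρ = λ/μ = 4.7393/17.6471 = 0.2686
Lq = ρ²/(1−ρ) = 0.07213/0.7314 = 0.09861

Final: 0.09861


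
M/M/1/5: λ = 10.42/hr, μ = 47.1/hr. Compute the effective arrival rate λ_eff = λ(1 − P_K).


ρ = 0.2212; P_K = (1−ρ)ρ^5/(1−ρ^6) = 0.0004128
λ_eff = λ(1 − P_K) = 10.42·(1 − 0.0004128) = 10.42·0.999587 = 10.4157 /hr

Final: 10.4157 /hr


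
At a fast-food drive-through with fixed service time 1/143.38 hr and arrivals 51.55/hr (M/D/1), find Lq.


ρ = 51.55/143.38 = 0.3595
M/D/1: Lq = ρ²/(2(1−ρ)) = 0.1293/(2·0.6405) = 0.10091

Final: 0.10091


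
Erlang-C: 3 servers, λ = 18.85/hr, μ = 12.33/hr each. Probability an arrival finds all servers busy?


a = λ/μ = 1.5288; ρ = a/3 = 0.5096
P₀ = 0.203594 (from M/M/c formula)
C(c,a) = [a^c/(c!(1−ρ))]·P₀ = [3.57310/(6·0.4904)]·0.203594
= 1.21434·0.203594 = 0.247233

Final: 0.247233


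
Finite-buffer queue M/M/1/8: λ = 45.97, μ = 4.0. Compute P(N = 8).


ρ = λ/μ = 45.97/4.0 = 11.4925
P_K = (1−ρ)ρ^K/(1−ρ^(K+1)) = (-10.4925·304309912.648371)/(1 − 3497281671.111406)
= -3192971758.463035/-3497281670.111406 = 0.912987

Final: 0.912987


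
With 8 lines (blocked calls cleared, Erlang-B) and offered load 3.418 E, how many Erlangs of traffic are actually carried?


B(8,3.418) = 0.015275 (Erlang-B)
Carried load = a(1 − B) = 3.418·(1 − 0.015275) = 3.418·0.984725 = 3.3658 E

Final: 3.3658 Erlangs


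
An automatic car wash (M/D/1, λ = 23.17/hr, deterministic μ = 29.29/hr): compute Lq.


ρ = 23.17/29.29 = 0.7911
M/D/1: Lq = ρ²/(2(1−ρ)) = 0.6258/(2·0.2089) = 1.49745

Final: 1.49745


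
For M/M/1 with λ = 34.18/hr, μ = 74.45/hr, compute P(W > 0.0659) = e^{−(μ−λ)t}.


W ~ Exponential(μ−λ) for M/M/1.
μ − λ = 74.45 − 34.18 = 40.2700
P(W > t) = e^{−(μ−λ)t} = e^{−2.6538} = 0.070384

Final: 0.070384


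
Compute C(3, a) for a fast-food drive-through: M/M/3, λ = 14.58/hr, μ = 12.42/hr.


a = λ/μ = 1.1739; ρ = a/3 = 0.3913
P₀ = 0.302489 (from M/M/c formula)
C(c,a) = [a^c/(c!(1−ρ))]·P₀ = [1.61774/(6·0.6087)]·0.302489
= 0.44295·0.302489 = 0.133988

Final: 0.133988


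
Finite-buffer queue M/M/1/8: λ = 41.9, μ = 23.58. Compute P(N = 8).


ρ = λ/μ = 41.9/23.58 = 1.7769
P_K = (1−ρ)ρ^K/(1−ρ^(K+1)) = (-0.7769·99.394368)/(1 − 176.616795)
= -77.222427/-175.616795 = 0.439721

Final: 0.439721


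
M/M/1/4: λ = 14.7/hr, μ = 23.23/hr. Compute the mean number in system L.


ρ = 14.7/23.23 = 0.6328
L = ρ[1 − (K+1)ρ^K + Kρ^(K+1)] / [(1−ρ)(1−ρ^(K+1))]
Numerator: 0.6328·(1 − 5·0.160351 + 4·0.101471) = 0.382293
Denominator: (0.3672)·(0.898529) = 0.329938
L = 0.382293/0.329938 = 1.1587

Final: 1.1587
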